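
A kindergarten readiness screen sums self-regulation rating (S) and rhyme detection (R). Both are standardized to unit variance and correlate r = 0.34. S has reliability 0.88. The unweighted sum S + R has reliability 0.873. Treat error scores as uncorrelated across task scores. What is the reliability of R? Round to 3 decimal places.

Var(S+R) = 2 + 2·0.34 = 2.680.
True-score variance = ρ_S + ρ_R + 2·0.34, so 0.873 = (0.88 + ρ_R + 0.68) / 2.680.
ρ_R = 0.873·2.680 − 0.88 − 0.68 = 0.780.

0.780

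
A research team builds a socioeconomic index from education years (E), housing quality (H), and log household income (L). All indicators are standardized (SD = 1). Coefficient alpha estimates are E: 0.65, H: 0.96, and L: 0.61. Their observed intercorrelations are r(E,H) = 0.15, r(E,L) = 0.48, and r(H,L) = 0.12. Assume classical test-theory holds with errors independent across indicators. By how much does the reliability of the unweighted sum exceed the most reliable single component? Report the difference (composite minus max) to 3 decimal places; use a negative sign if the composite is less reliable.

-0.133

Var(sum) = 3 + 1.5 = 4.5; true-score variance = 2.22 + 1.5 = 3.72; composite reliability = 0.8267.
Max component reliability = 0.9600.
Difference = 0.8267 − 0.9600 = -0.133.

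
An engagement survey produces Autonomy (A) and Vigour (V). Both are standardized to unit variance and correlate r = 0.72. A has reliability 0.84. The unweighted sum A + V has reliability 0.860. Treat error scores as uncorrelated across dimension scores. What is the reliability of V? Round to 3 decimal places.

0.678

Var(A+V) = 2 + 2·0.72 = 3.440.
True-score variance = ρ_A + ρ_V + 2·0.72, so 0.860 = (0.84 + ρ_V + 1.44) / 3.440.
ρ_V = 0.860·3.440 − 0.84 − 1.44 = 0.678.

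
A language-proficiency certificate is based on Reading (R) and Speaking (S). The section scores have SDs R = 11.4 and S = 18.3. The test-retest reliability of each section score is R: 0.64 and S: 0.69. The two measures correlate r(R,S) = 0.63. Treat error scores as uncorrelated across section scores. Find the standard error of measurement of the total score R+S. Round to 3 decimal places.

Var(total) = 464.85 + 262.861 = 727.711.
True-score variance = 314.249 + 262.861 = 577.11, so reliability = 0.7930.
Error variance = 727.711 − 577.11 = 150.601; SEM = √150.601 = 12.272.

12.272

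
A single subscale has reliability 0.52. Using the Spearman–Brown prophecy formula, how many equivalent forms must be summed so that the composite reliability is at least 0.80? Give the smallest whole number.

4

k ≥ ρ*(1−ρ₁)/(ρ₁(1−ρ*)) = 0.80·0.48 / (0.52·0.20) = 3.692.
Smallest integer k = 4.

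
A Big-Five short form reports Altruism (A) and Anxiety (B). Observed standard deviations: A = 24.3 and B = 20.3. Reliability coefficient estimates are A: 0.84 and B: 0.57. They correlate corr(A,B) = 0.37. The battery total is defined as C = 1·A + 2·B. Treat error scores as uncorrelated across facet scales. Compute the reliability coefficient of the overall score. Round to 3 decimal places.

0.729

Var(C) = 24.3² + 2²·20.3² + 2·[2·24.3·20.3·0.37] = 2238.85 + 730.069 = 2968.92.
With uncorrelated errors the cross-covariances are all true-score covariance, so they carry over unchanged; only the diagonal terms shrink to ρᵢσᵢ².
True-score variance = [24.3²·0.84 + 2²·20.3²·0.57] + 730.069 = 1435.58 + 730.069 = 2165.65.
Reliability = 2165.65 / 2968.92 = 0.729.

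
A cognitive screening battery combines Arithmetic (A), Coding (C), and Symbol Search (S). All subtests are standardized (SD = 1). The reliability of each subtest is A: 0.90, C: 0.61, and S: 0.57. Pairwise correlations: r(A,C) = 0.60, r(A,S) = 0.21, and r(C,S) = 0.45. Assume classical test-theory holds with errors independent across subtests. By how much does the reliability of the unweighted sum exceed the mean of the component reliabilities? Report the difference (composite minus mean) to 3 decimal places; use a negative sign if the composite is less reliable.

Var(sum) = 3 + 2.52 = 5.52; true-score variance = 2.08 + 2.52 = 4.6; composite reliability = 0.8333.
Mean component reliability = 0.6933.
Difference = 0.8333 − 0.6933 = 0.140.

0.140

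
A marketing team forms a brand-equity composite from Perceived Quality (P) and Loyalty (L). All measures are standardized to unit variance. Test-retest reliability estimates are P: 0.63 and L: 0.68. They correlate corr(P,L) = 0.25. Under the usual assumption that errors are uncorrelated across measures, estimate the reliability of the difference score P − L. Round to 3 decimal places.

0.540

Var(P−L) = 1 + 1 − 2·0.25 = 2 − 0.5 = 1.5.
Under uncorrelated errors the observed covariances equal the true-score covariances, so only the own-variance terms attenuate.
True-score variance = [0.63 + 0.68] − 0.5 = 1.31 − 0.5 = 0.81.
Reliability = 0.81 / 1.5 = 0.540.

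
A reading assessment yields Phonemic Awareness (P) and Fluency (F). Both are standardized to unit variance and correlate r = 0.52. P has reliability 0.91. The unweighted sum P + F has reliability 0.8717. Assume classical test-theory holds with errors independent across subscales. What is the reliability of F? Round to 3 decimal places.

Var(P+F) = 2 + 2·0.52 = 3.040.
True-score variance = ρ_P + ρ_F + 2·0.52, so 0.8717 = (0.91 + ρ_F + 1.04) / 3.040.
ρ_F = 0.8717·3.040 − 0.91 − 1.04 = 0.700.

0.700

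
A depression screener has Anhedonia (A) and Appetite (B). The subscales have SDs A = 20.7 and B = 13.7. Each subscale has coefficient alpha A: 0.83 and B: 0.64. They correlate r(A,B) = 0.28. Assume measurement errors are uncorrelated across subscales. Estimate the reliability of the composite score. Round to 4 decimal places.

0.8188

Var(A+B) = 20.7² + 13.7² + 2·[20.7·13.7·0.28] = 616.18 + 158.81 = 774.99.
Under uncorrelated errors the observed covariances equal the true-score covariances, so only the own-variance terms attenuate.
True-score variance = [20.7²·0.83 + 13.7²·0.64] + 158.81 = 475.768 + 158.81 = 634.579.
Reliability = 634.579 / 774.99 = 0.8188.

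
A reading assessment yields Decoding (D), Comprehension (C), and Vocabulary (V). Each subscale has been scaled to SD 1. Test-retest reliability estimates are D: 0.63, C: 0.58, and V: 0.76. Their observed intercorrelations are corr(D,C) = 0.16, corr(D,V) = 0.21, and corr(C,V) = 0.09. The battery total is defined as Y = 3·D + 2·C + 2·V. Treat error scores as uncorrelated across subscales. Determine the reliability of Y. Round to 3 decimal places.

0.731

Var(Y) = 3² + 2² + 2² + 2·[6·0.16 + 6·0.21 + 4·0.09] = 17 + 5.16 = 22.16.
Under uncorrelated errors the observed covariances equal the true-score covariances, so only the own-variance terms attenuate.
True-score variance = [3²·0.63 + 2²·0.58 + 2²·0.76] + 5.16 = 11.03 + 5.16 = 16.19.
Reliability = 16.19 / 22.16 = 0.731.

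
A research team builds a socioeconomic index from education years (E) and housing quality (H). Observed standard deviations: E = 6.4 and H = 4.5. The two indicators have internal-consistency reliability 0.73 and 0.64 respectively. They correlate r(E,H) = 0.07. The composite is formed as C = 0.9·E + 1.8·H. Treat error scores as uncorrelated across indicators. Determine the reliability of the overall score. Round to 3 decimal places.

Var(C) = 0.9²·6.4² + 1.8²·4.5² + 2·[1.62·6.4·4.5·0.07] = 98.7876 + 6.53184 = 105.319.
Under uncorrelated errors the observed covariances equal the true-score covariances, so only the own-variance terms attenuate.
True-score variance = [0.9²·6.4²·0.73 + 1.8²·4.5²·0.64] + 6.53184 = 66.21 + 6.53184 = 72.7419.
Reliability = 72.7419 / 105.319 = 0.691.

0.691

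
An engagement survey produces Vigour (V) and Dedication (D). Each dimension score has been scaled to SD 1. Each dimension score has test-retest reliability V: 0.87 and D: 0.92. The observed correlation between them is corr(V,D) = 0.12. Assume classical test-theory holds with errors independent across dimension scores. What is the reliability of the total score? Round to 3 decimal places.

Var(V+D) = 2 + 2·[0.12] = 2 + 0.24 = 2.24.
With uncorrelated errors the cross-covariances are all true-score covariance, so they carry over unchanged; only the diagonal terms shrink to ρᵢσᵢ².
True-score variance = [0.87 + 0.92] + 0.24 = 1.79 + 0.24 = 2.03.
Reliability = 2.03 / 2.24 = 0.906.

0.906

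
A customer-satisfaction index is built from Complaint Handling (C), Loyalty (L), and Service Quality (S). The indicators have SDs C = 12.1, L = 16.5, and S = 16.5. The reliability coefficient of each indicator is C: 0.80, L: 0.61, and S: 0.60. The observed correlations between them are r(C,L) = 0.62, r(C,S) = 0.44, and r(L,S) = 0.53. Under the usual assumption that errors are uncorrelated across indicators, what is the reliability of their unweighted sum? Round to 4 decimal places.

Var(C+L+S) = 12.1² + 16.5² + 16.5² + 2·[12.1·16.5·0.62 + 12.1·16.5·0.44 + 16.5·16.5·0.53] = 690.91 + 711.843 = 1402.75.
Under uncorrelated errors the observed covariances equal the true-score covariances, so only the own-variance terms attenuate.
True-score variance = [12.1²·0.80 + 16.5²·0.61 + 16.5²·0.60] + 711.843 = 446.55 + 711.843 = 1158.39.
Reliability = 1158.39 / 1402.75 = 0.8258.

0.8258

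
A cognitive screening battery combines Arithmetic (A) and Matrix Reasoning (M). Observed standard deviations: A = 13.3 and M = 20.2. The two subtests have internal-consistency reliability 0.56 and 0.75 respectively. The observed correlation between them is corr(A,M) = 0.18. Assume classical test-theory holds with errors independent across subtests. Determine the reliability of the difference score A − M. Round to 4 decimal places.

Var(A−M) = 13.3² + 20.2² − 2·13.3·20.2·0.18 = 584.93 − 96.7176 = 488.212.
Under uncorrelated errors the observed covariances equal the true-score covariances, so only the own-variance terms attenuate.
True-score variance = [13.3²·0.56 + 20.2²·0.75] − 96.7176 = 405.088 − 96.7176 = 308.371.
Reliability = 308.371 / 488.212 = 0.6316.

0.6316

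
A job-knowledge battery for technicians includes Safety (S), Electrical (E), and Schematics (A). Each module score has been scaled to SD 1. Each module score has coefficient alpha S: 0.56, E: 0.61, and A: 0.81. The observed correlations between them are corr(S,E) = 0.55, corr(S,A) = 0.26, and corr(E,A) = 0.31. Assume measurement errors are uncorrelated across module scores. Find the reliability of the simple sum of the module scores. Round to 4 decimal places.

0.8053

Var(S+E+A) = 3 + 2·[0.55 + 0.26 + 0.31] = 3 + 2.24 = 5.24.
Because errors are independent across components, Cov(Tᵢ,Tⱼ) = Cov(Xᵢ,Xⱼ); the off-diagonal part of the true-score variance is the same as above.
True-score variance = [0.56 + 0.61 + 0.81] + 2.24 = 1.98 + 2.24 = 4.22.
Reliability = 4.22 / 5.24 = 0.8053.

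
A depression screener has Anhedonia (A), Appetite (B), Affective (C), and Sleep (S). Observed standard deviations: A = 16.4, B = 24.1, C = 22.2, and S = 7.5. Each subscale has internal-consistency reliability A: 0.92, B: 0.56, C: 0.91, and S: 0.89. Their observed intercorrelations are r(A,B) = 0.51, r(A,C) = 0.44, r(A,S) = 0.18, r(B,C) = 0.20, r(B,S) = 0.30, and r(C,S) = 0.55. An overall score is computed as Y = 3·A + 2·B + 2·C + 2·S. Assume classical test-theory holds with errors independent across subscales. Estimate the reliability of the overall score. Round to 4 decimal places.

0.8955

Var(Y) = 3²·16.4² + 2²·24.1² + 2²·22.2² + 2²·7.5² + 2·[6·16.4·24.1·0.51 + 6·16.4·22.2·0.44 + 6·16.4·7.5·0.18 + 4·24.1·22.2·0.20 + 4·24.1·7.5·0.30 + 4·22.2·7.5·0.55] = 6940.24 + 6629.32 = 13569.6.
Under uncorrelated errors the observed covariances equal the true-score covariances, so only the own-variance terms attenuate.
True-score variance = [3²·16.4²·0.92 + 2²·24.1²·0.56 + 2²·22.2²·0.91 + 2²·7.5²·0.89] + 6629.32 = 5522.19 + 6629.32 = 12151.5.
Reliability = 12151.5 / 13569.6 = 0.8955.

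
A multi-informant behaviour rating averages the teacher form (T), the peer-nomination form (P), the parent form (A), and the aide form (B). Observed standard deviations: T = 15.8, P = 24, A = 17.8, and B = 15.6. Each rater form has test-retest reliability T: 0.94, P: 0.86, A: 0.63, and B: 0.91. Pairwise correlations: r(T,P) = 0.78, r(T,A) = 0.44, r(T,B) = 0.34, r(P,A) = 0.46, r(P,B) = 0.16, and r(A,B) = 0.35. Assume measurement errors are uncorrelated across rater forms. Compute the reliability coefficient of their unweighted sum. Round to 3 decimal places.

0.924

Var(T+P+A+B) = 15.8² + 24² + 17.8² + 15.6² + 2·[15.8·24·0.78 + 15.8·17.8·0.44 + 15.8·15.6·0.34 + 24·17.8·0.46 + 24·15.6·0.16 + 17.8·15.6·0.35] = 1385.84 + 1713.86 = 3099.7.
Because errors are independent across components, Cov(Tᵢ,Tⱼ) = Cov(Xᵢ,Xⱼ); the off-diagonal part of the true-score variance is the same as above.
True-score variance = [15.8²·0.94 + 24²·0.86 + 17.8²·0.63 + 15.6²·0.91] + 1713.86 = 1151.09 + 1713.86 = 2864.95.
Reliability = 2864.95 / 3099.7 = 0.924.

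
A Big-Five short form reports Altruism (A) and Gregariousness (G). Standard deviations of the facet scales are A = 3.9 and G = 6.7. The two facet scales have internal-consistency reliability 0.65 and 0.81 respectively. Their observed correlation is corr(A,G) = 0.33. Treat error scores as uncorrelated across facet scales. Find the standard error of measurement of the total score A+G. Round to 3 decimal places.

3.722

Var(total) = 60.1 + 17.2458 = 77.3458.
True-score variance = 46.2474 + 17.2458 = 63.4932, so reliability = 0.8209.
Error variance = 77.3458 − 63.4932 = 13.8526; SEM = √13.8526 = 3.722.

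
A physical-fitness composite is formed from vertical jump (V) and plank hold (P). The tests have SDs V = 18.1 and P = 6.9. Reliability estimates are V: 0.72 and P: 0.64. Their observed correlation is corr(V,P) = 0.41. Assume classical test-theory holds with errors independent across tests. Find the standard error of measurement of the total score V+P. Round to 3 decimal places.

10.434

Var(total) = 375.22 + 102.41 = 477.63.
True-score variance = 266.35 + 102.41 = 368.759, so reliability = 0.7721.
Error variance = 477.63 − 368.759 = 108.87; SEM = √108.87 = 10.434.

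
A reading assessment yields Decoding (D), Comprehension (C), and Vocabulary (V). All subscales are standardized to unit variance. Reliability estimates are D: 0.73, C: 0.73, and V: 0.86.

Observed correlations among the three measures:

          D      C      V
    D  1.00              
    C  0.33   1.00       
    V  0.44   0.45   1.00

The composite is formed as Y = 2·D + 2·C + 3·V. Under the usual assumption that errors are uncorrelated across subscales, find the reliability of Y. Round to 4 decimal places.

Var(Y) = 2² + 2² + 3² + 2·[4·0.33 + 6·0.44 + 6·0.45] = 17 + 13.32 = 30.32.
With uncorrelated errors the cross-covariances are all true-score covariance, so they carry over unchanged; only the diagonal terms shrink to ρᵢσᵢ².
True-score variance = [2²·0.73 + 2²·0.73 + 3²·0.86] + 13.32 = 13.58 + 13.32 = 26.9.
Reliability = 26.9 / 30.32 = 0.8872.

0.8872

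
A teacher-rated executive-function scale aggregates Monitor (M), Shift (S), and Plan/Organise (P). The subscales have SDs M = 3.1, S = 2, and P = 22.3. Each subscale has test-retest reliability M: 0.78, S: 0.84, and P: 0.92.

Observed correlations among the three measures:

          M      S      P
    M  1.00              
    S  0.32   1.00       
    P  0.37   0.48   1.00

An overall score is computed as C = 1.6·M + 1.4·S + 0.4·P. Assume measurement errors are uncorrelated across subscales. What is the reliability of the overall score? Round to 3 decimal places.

0.927

Var(C) = 1.6²·3.1² + 1.4²·2² + 0.4²·22.3² + 2·[2.24·3.1·2·0.32 + 0.64·3.1·22.3·0.37 + 0.56·2·22.3·0.48] = 112.008 + 65.6052 = 177.613.
Because errors are independent across components, Cov(Tᵢ,Tⱼ) = Cov(Xᵢ,Xⱼ); the off-diagonal part of the true-score variance is the same as above.
True-score variance = [1.6²·3.1²·0.78 + 1.4²·2²·0.84 + 0.4²·22.3²·0.92] + 65.6052 = 98.9759 + 65.6052 = 164.581.
Reliability = 164.581 / 177.613 = 0.927.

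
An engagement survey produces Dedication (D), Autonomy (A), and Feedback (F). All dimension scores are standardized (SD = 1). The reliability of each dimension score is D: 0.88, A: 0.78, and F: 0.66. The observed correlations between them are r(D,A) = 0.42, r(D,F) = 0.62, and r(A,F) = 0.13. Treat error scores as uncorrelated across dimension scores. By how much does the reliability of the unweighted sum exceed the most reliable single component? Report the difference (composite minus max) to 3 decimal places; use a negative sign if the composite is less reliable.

-0.007

Var(sum) = 3 + 2.34 = 5.34; true-score variance = 2.32 + 2.34 = 4.66; composite reliability = 0.8727.
Max component reliability = 0.8800.
Difference = 0.8727 − 0.8800 = -0.007.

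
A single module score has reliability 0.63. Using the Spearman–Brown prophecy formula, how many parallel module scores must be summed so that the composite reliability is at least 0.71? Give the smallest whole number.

k ≥ ρ*(1−ρ₁)/(ρ₁(1−ρ*)) = 0.71·0.37 / (0.63·0.29) = 1.438.
Smallest integer k = 2.

2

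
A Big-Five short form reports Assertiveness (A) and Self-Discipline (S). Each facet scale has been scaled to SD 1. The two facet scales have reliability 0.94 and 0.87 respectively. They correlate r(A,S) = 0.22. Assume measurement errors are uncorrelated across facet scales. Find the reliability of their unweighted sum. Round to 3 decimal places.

Var(A+S) = 2 + 2·[0.22] = 2 + 0.44 = 2.44.
Under uncorrelated errors the observed covariances equal the true-score covariances, so only the own-variance terms attenuate.
True-score variance = [0.94 + 0.87] + 0.44 = 1.81 + 0.44 = 2.25.
Reliability = 2.25 / 2.44 = 0.922.

0.922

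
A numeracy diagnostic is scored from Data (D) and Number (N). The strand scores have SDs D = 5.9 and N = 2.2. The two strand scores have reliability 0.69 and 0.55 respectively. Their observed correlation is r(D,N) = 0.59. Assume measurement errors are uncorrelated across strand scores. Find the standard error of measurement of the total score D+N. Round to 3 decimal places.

Var(total) = 39.65 + 15.3164 = 54.9664.
True-score variance = 26.6809 + 15.3164 = 41.9973, so reliability = 0.7641.
Error variance = 54.9664 − 41.9973 = 12.9691; SEM = √12.9691 = 3.601.

3.601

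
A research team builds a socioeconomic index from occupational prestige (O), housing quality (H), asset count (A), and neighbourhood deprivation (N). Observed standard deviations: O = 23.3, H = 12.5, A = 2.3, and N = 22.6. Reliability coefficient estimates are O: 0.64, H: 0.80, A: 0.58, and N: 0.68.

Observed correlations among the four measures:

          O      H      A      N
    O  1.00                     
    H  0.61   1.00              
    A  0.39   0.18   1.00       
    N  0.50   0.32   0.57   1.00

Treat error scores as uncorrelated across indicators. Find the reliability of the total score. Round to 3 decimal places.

Var(O+H+A+N) = 23.3² + 12.5² + 2.3² + 22.6² + 2·[23.3·12.5·0.61 + 23.3·2.3·0.39 + 23.3·22.6·0.50 + 12.5·2.3·0.18 + 12.5·22.6·0.32 + 2.3·22.6·0.57] = 1215.19 + 1174.11 = 2389.3.
Because errors are independent across components, Cov(Tᵢ,Tⱼ) = Cov(Xᵢ,Xⱼ); the off-diagonal part of the true-score variance is the same as above.
True-score variance = [23.3²·0.64 + 12.5²·0.80 + 2.3²·0.58 + 22.6²·0.68] + 1174.11 = 822.835 + 1174.11 = 1996.95.
Reliability = 1996.95 / 2389.3 = 0.836.

0.836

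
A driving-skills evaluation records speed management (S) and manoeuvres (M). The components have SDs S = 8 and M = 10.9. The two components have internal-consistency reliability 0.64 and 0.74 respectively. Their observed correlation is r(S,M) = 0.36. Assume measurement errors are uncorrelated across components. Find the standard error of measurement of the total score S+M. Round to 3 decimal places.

7.344

Var(total) = 182.81 + 62.784 = 245.594.
True-score variance = 128.879 + 62.784 = 191.663, so reliability = 0.7804.
Error variance = 245.594 − 191.663 = 53.9306; SEM = √53.9306 = 7.344.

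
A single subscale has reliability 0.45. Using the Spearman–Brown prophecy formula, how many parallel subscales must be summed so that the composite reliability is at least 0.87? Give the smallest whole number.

k ≥ ρ*(1−ρ₁)/(ρ₁(1−ρ*)) = 0.87·0.55 / (0.45·0.13) = 8.179.
Smallest integer k = 9.

9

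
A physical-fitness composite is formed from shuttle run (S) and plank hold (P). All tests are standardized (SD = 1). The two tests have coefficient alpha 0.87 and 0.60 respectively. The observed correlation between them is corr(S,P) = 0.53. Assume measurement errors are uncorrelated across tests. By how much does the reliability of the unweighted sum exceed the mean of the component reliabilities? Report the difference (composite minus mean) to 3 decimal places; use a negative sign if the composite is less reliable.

0.092

Var(sum) = 2 + 1.06 = 3.06; true-score variance = 1.47 + 1.06 = 2.53; composite reliability = 0.8268.
Mean component reliability = 0.7350.
Difference = 0.8268 − 0.7350 = 0.092.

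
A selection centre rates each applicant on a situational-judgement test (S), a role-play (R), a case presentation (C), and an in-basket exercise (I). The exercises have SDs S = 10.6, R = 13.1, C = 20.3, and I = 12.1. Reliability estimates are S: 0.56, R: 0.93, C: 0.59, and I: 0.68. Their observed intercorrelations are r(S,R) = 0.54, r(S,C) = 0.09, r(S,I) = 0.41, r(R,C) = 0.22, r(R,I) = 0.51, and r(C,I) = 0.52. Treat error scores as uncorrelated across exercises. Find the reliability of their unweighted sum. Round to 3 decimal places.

Var(S+R+C+I) = 10.6² + 13.1² + 20.3² + 12.1² + 2·[10.6·13.1·0.54 + 10.6·20.3·0.09 + 10.6·12.1·0.41 + 13.1·20.3·0.22 + 13.1·12.1·0.51 + 20.3·12.1·0.52] = 842.47 + 828.019 = 1670.49.
Because errors are independent across components, Cov(Tᵢ,Tⱼ) = Cov(Xᵢ,Xⱼ); the off-diagonal part of the true-score variance is the same as above.
True-score variance = [10.6²·0.56 + 13.1²·0.93 + 20.3²·0.59 + 12.1²·0.68] + 828.019 = 565.211 + 828.019 = 1393.23.
Reliability = 1393.23 / 1670.49 = 0.834.

0.834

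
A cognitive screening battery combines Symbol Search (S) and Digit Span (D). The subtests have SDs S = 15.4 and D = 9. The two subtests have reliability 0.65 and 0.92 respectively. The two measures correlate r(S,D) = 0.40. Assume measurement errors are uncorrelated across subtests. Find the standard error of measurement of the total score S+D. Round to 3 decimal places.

9.460

Var(total) = 318.16 + 110.88 = 429.04.
True-score variance = 228.674 + 110.88 = 339.554, so reliability = 0.7914.
Error variance = 429.04 − 339.554 = 89.486; SEM = √89.486 = 9.460.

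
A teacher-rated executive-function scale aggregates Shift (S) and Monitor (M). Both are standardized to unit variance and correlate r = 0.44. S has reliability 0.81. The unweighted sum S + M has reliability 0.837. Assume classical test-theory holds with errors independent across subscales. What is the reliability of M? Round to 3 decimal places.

0.721

Var(S+M) = 2 + 2·0.44 = 2.880.
True-score variance = ρ_S + ρ_M + 2·0.44, so 0.837 = (0.81 + ρ_M + 0.88) / 2.880.
ρ_M = 0.837·2.880 − 0.81 − 0.88 = 0.721.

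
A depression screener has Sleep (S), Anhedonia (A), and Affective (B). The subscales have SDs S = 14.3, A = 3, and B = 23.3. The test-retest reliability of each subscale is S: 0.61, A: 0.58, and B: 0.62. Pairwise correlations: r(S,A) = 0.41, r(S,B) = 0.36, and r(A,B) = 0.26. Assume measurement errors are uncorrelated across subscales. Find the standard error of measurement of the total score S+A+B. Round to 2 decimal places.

Var(total) = 756.38 + 311.423 = 1067.8.
True-score variance = 466.551 + 311.423 = 777.974, so reliability = 0.7286.
Error variance = 1067.8 − 777.974 = 289.829; SEM = √289.829 = 17.02.

17.02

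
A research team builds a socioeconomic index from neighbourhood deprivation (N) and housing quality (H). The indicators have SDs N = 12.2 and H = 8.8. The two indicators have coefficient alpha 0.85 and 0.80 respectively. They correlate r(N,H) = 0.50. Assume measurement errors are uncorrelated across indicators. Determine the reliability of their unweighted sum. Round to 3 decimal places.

0.887

Var(N+H) = 12.2² + 8.8² + 2·[12.2·8.8·0.50] = 226.28 + 107.36 = 333.64.
Under uncorrelated errors the observed covariances equal the true-score covariances, so only the own-variance terms attenuate.
True-score variance = [12.2²·0.85 + 8.8²·0.80] + 107.36 = 188.466 + 107.36 = 295.826.
Reliability = 295.826 / 333.64 = 0.887.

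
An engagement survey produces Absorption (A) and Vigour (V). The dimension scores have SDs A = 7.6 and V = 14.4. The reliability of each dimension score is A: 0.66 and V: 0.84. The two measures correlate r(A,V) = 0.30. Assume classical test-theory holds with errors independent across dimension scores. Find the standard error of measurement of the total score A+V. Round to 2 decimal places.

7.27

Var(total) = 265.12 + 65.664 = 330.784.
True-score variance = 212.304 + 65.664 = 277.968, so reliability = 0.8403.
Error variance = 330.784 − 277.968 = 52.816; SEM = √52.816 = 7.27.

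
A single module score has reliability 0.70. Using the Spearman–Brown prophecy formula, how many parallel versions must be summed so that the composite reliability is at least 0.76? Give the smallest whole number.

2

k ≥ ρ*(1−ρ₁)/(ρ₁(1−ρ*)) = 0.76·0.30 / (0.70·0.24) = 1.357.
Smallest integer k = 2.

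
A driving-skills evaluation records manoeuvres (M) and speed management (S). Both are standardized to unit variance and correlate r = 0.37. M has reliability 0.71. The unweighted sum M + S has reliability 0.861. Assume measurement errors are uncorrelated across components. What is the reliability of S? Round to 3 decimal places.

Var(M+S) = 2 + 2·0.37 = 2.740.
True-score variance = ρ_M + ρ_S + 2·0.37, so 0.861 = (0.71 + ρ_S + 0.74) / 2.740.
ρ_S = 0.861·2.740 − 0.71 − 0.74 = 0.909.

0.909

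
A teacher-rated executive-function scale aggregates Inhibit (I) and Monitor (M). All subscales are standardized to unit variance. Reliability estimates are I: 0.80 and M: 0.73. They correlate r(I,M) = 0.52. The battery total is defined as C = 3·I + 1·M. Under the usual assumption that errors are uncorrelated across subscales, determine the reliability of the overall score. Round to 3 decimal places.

Var(C) = 3² + 1 + 2·[3·0.52] = 10 + 3.12 = 13.12.
With uncorrelated errors the cross-covariances are all true-score covariance, so they carry over unchanged; only the diagonal terms shrink to ρᵢσᵢ².
True-score variance = [3²·0.80 + 0.73] + 3.12 = 7.93 + 3.12 = 11.05.
Reliability = 11.05 / 13.12 = 0.842.

0.842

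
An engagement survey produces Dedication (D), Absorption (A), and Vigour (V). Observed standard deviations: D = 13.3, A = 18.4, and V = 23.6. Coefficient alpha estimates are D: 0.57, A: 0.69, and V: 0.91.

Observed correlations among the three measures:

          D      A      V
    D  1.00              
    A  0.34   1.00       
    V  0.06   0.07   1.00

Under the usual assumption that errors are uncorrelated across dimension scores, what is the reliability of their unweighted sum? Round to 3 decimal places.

Var(D+A+V) = 13.3² + 18.4² + 23.6² + 2·[13.3·18.4·0.34 + 13.3·23.6·0.06 + 18.4·23.6·0.07] = 1072.41 + 264.869 = 1337.28.
Because errors are independent across components, Cov(Tᵢ,Tⱼ) = Cov(Xᵢ,Xⱼ); the off-diagonal part of the true-score variance is the same as above.
True-score variance = [13.3²·0.57 + 18.4²·0.69 + 23.6²·0.91] + 264.869 = 841.267 + 264.869 = 1106.14.
Reliability = 1106.14 / 1337.28 = 0.827.

0.827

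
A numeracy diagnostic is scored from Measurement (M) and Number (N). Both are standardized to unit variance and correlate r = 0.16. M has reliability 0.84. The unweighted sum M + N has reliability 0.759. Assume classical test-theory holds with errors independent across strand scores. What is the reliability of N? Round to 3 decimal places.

0.601

Var(M+N) = 2 + 2·0.16 = 2.320.
True-score variance = ρ_M + ρ_N + 2·0.16, so 0.759 = (0.84 + ρ_N + 0.32) / 2.320.
ρ_N = 0.759·2.320 − 0.84 − 0.32 = 0.601.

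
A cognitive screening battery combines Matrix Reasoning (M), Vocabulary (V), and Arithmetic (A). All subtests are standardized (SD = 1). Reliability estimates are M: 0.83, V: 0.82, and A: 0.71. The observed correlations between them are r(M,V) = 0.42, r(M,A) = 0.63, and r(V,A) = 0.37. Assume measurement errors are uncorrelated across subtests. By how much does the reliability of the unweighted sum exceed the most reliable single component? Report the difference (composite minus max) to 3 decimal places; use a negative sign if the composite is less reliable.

Var(sum) = 3 + 2.84 = 5.84; true-score variance = 2.36 + 2.84 = 5.2; composite reliability = 0.8904.
Max component reliability = 0.8300.
Difference = 0.8904 − 0.8300 = 0.060.

0.060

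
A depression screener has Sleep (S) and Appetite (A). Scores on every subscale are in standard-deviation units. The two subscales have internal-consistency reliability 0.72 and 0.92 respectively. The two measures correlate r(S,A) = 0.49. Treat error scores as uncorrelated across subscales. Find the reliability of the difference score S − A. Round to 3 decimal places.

Var(S−A) = 1 + 1 − 2·0.49 = 2 − 0.98 = 1.02.
Because errors are independent across components, Cov(Tᵢ,Tⱼ) = Cov(Xᵢ,Xⱼ); the off-diagonal part of the true-score variance is the same as above.
True-score variance = [0.72 + 0.92] − 0.98 = 1.64 − 0.98 = 0.66.
Reliability = 0.66 / 1.02 = 0.647.

0.647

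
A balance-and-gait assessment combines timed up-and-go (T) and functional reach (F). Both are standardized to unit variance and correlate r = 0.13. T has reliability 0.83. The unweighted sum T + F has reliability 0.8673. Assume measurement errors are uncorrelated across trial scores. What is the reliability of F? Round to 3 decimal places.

0.870

Var(T+F) = 2 + 2·0.13 = 2.260.
True-score variance = ρ_T + ρ_F + 2·0.13, so 0.8673 = (0.83 + ρ_F + 0.26) / 2.260.
ρ_F = 0.8673·2.260 − 0.83 − 0.26 = 0.870.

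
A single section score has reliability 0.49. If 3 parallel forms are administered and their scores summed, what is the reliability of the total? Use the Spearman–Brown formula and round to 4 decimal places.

ρ_k = kρ / (1 + (k−1)ρ) = 3·0.49 / (1 + 2·0.49) = 1.470 / 1.980 = 0.7424.

0.7424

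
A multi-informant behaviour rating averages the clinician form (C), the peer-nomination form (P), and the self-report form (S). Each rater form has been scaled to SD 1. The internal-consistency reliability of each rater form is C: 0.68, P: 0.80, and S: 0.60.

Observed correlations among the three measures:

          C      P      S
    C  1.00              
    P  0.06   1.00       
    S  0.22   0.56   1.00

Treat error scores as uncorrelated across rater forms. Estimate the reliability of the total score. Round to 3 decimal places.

Var(C+P+S) = 3 + 2·[0.06 + 0.22 + 0.56] = 3 + 1.68 = 4.68.
With uncorrelated errors the cross-covariances are all true-score covariance, so they carry over unchanged; only the diagonal terms shrink to ρᵢσᵢ².
True-score variance = [0.68 + 0.80 + 0.60] + 1.68 = 2.08 + 1.68 = 3.76.
Reliability = 3.76 / 4.68 = 0.803.

0.803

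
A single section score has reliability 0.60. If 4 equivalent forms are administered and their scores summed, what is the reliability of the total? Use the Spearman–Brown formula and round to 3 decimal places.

ρ_k = kρ / (1 + (k−1)ρ) = 4·0.60 / (1 + 3·0.60) = 2.400 / 2.800 = 0.857.

0.857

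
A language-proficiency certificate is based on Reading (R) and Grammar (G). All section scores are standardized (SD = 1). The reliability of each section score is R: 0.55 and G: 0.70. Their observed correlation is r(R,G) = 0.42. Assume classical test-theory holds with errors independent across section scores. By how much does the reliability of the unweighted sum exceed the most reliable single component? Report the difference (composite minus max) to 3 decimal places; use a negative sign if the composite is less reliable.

0.036

Var(sum) = 2 + 0.84 = 2.84; true-score variance = 1.25 + 0.84 = 2.09; composite reliability = 0.7359.
Max component reliability = 0.7000.
Difference = 0.7359 − 0.7000 = 0.036.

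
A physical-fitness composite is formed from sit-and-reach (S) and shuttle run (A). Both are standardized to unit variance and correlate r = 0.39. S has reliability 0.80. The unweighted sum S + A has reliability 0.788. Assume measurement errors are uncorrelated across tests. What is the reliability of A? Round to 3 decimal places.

Var(S+A) = 2 + 2·0.39 = 2.780.
True-score variance = ρ_S + ρ_A + 2·0.39, so 0.788 = (0.80 + ρ_A + 0.78) / 2.780.
ρ_A = 0.788·2.780 − 0.80 − 0.78 = 0.611.

0.611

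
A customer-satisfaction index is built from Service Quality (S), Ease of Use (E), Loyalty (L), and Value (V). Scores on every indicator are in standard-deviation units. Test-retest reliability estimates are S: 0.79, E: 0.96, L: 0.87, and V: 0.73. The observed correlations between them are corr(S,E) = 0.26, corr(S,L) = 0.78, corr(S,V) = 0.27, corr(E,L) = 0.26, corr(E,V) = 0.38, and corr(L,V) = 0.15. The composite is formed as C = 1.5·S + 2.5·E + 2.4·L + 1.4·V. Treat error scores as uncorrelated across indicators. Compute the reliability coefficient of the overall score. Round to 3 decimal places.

Var(C) = 1.5² + 2.5² + 2.4² + 1.4² + 2·[3.75·0.26 + 3.6·0.78 + 2.1·0.27 + 6·0.26 + 3.5·0.38 + 3.36·0.15] = 16.22 + 15.488 = 31.708.
With uncorrelated errors the cross-covariances are all true-score covariance, so they carry over unchanged; only the diagonal terms shrink to ρᵢσᵢ².
True-score variance = [1.5²·0.79 + 2.5²·0.96 + 2.4²·0.87 + 1.4²·0.73] + 15.488 = 14.2195 + 15.488 = 29.7075.
Reliability = 29.7075 / 31.708 = 0.937.

0.937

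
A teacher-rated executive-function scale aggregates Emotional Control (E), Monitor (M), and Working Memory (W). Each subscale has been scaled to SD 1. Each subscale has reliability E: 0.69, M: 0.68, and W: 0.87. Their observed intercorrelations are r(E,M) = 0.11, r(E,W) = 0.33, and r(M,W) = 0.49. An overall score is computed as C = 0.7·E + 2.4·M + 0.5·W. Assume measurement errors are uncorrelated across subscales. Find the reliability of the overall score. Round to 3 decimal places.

0.755

Var(C) = 0.7² + 2.4² + 0.5² + 2·[1.68·0.11 + 0.35·0.33 + 1.2·0.49] = 6.5 + 1.7766 = 8.2766.
Because errors are independent across components, Cov(Tᵢ,Tⱼ) = Cov(Xᵢ,Xⱼ); the off-diagonal part of the true-score variance is the same as above.
True-score variance = [0.7²·0.69 + 2.4²·0.68 + 0.5²·0.87] + 1.7766 = 4.4724 + 1.7766 = 6.249.
Reliability = 6.249 / 8.2766 = 0.755.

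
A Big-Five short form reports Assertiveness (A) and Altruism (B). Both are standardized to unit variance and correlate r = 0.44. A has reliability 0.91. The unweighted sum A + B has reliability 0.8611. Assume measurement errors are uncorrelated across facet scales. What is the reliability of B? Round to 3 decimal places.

Var(A+B) = 2 + 2·0.44 = 2.880.
True-score variance = ρ_A + ρ_B + 2·0.44, so 0.8611 = (0.91 + ρ_B + 0.88) / 2.880.
ρ_B = 0.8611·2.880 − 0.91 − 0.88 = 0.690.

0.690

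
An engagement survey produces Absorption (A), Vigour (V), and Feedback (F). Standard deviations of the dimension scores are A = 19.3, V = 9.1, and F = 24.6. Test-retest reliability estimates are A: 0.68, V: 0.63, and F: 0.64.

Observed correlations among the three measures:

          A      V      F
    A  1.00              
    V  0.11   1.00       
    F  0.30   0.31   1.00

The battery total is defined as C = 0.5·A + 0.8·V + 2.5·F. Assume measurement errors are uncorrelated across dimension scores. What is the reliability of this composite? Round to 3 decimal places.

0.692

Var(C) = 0.5²·19.3² + 0.8²·9.1² + 2.5²·24.6² + 2·[0.4·19.3·9.1·0.11 + 1.25·19.3·24.6·0.30 + 2·9.1·24.6·0.31] = 3928.37 + 649.127 = 4577.5.
Under uncorrelated errors the observed covariances equal the true-score covariances, so only the own-variance terms attenuate.
True-score variance = [0.5²·19.3²·0.68 + 0.8²·9.1²·0.63 + 2.5²·24.6²·0.64] + 649.127 = 2517.35 + 649.127 = 3166.48.
Reliability = 3166.48 / 4577.5 = 0.692.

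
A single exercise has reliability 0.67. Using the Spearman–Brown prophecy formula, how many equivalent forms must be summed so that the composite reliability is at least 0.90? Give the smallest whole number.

5

k ≥ ρ*(1−ρ₁)/(ρ₁(1−ρ*)) = 0.90·0.33 / (0.67·0.10) = 4.433.
Smallest integer k = 5.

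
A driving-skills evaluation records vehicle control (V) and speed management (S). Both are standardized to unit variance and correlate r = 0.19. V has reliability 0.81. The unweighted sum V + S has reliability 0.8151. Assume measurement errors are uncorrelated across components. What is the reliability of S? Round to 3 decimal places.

0.750

Var(V+S) = 2 + 2·0.19 = 2.380.
True-score variance = ρ_V + ρ_S + 2·0.19, so 0.8151 = (0.81 + ρ_S + 0.38) / 2.380.
ρ_S = 0.8151·2.380 − 0.81 − 0.38 = 0.750.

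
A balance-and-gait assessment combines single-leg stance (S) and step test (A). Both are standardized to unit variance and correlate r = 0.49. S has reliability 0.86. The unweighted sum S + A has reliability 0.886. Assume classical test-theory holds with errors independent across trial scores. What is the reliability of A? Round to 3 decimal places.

0.800

Var(S+A) = 2 + 2·0.49 = 2.980.
True-score variance = ρ_S + ρ_A + 2·0.49, so 0.886 = (0.86 + ρ_A + 0.98) / 2.980.
ρ_A = 0.886·2.980 − 0.86 − 0.98 = 0.800.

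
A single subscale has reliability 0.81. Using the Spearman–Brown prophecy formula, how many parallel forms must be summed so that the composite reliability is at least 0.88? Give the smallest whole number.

2

k ≥ ρ*(1−ρ₁)/(ρ₁(1−ρ*)) = 0.88·0.19 / (0.81·0.12) = 1.720.
Smallest integer k = 2.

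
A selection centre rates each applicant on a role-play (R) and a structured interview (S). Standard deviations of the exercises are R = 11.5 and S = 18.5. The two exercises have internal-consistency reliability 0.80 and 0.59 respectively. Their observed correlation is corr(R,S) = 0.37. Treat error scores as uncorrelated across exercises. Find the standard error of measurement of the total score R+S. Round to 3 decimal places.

Var(total) = 474.5 + 157.435 = 631.935.
True-score variance = 307.727 + 157.435 = 465.162, so reliability = 0.7361.
Error variance = 631.935 − 465.162 = 166.772; SEM = √166.772 = 12.914.

12.914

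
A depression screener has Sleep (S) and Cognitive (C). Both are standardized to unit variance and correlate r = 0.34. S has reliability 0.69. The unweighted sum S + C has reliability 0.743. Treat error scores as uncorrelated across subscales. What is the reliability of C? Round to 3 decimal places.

0.621

Var(S+C) = 2 + 2·0.34 = 2.680.
True-score variance = ρ_S + ρ_C + 2·0.34, so 0.743 = (0.69 + ρ_C + 0.68) / 2.680.
ρ_C = 0.743·2.680 − 0.69 − 0.68 = 0.621.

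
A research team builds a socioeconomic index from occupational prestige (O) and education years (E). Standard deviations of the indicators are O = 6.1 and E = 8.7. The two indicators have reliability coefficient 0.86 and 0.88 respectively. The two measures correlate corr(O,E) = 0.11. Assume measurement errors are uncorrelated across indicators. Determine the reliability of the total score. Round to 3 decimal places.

0.885

Var(O+E) = 6.1² + 8.7² + 2·[6.1·8.7·0.11] = 112.9 + 11.6754 = 124.575.
Under uncorrelated errors the observed covariances equal the true-score covariances, so only the own-variance terms attenuate.
True-score variance = [6.1²·0.86 + 8.7²·0.88] + 11.6754 = 98.6078 + 11.6754 = 110.283.
Reliability = 110.283 / 124.575 = 0.885.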